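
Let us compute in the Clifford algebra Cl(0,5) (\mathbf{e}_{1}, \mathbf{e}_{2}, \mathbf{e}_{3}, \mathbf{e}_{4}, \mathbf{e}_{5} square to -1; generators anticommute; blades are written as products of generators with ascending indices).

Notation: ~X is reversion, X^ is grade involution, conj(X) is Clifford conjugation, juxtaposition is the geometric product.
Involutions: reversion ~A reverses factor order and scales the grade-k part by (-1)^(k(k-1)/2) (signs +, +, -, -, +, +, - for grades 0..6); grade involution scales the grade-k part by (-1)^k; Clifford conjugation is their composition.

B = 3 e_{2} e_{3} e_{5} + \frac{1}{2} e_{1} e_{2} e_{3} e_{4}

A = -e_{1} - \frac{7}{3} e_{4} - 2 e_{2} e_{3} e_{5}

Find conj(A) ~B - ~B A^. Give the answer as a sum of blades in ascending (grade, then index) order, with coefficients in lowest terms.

first term: 6 + \frac{7}{6} e_{1} e_{2} e_{3} + e_{1} e_{4} e_{5} - \frac{1}{2} e_{2} e_{3} e_{4} - 3 e_{1} e_{2} e_{3} e_{5} - 7 e_{2} e_{3} e_{4} e_{5}
second term: -6 - \frac{7}{6} e_{1} e_{2} e_{3} - e_{1} e_{4} e_{5} + \frac{1}{2} e_{2} e_{3} e_{4} + 3 e_{1} e_{2} e_{3} e_{5} + 7 e_{2} e_{3} e_{4} e_{5}
Answer: 12 + \frac{7}{3} e_{1} e_{2} e_{3} + 2 e_{1} e_{4} e_{5} - e_{2} e_{3} e_{4} - 6 e_{1} e_{2} e_{3} e_{5} - 14 e_{2} e_{3} e_{4} e_{5}


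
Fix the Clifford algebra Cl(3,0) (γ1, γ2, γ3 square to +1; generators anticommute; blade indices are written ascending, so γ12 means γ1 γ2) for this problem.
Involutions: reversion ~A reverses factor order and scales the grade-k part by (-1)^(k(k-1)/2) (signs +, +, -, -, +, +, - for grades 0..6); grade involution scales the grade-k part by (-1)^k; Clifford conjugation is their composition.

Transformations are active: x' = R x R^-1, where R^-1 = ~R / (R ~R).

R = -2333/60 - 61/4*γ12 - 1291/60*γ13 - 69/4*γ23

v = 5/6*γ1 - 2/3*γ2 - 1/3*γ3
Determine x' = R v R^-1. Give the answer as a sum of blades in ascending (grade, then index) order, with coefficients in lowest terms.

~R = -2333/60 + 61/4*γ12 + 1291/60*γ13 + 69/4*γ23, and R ~R = 450901/180, so R^-1 = ~R / (450901/180).
R v = -5423/360*γ1 + 15977/360*γ2 + 2327/120*γ3 - 8509/360*γ123
Answer: -1186/29535*γ1 - 6599/5907*γ2 + 1129/59070*γ3


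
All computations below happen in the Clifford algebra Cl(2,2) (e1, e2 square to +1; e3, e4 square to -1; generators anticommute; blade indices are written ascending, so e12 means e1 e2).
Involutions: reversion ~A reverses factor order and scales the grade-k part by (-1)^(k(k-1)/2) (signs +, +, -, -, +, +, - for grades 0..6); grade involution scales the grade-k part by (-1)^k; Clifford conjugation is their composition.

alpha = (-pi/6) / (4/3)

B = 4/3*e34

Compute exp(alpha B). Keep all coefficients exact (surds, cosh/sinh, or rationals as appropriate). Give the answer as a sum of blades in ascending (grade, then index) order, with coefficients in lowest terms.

B^2 = (4/3)^2*(e34)^2 = 16/9*(-1) = -16/9 (a basis 2-blade squares to minus the product of its generators' squares).
B^2 = -16/9 — the series telescopes trigonometrically here: l = 4/3, alpha*l = -pi/6, so exp(alpha B) = cos(-pi/6) + (sin(-pi/6)/(4/3))*B = sqrt(3)/2 + (-3/8)*B.
Answer: sqrt(3)/2 - 1/2*e34


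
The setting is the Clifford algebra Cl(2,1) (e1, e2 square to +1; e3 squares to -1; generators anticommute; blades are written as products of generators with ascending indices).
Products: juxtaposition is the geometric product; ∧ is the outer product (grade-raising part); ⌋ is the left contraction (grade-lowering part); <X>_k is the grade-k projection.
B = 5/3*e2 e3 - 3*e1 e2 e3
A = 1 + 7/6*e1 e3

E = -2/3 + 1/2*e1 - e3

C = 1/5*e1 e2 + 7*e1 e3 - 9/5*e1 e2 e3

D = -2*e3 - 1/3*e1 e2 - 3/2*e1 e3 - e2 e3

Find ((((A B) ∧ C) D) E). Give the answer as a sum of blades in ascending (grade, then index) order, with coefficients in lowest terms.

step 1: 7/2*e2 + 35/18*e1 e2 + 5/3*e2 e3 - 3*e1 e2 e3
step 2: -49/2*e1 e2 e3
step 3: 49/2*e1 - 147/4*e2 - 49/6*e3 - 49*e1 e2
step 4: 49/12 - 49/3*e1 + 49*e2 + 49/9*e3 + 1225/24*e1 e2 - 245/12*e1 e3 + 147/4*e2 e3 + 49*e1 e2 e3
Answer: 49/12 - 49/3*e1 + 49*e2 + 49/9*e3 + 1225/24*e1 e2 - 245/12*e1 e3 + 147/4*e2 e3 + 49*e1 e2 e3


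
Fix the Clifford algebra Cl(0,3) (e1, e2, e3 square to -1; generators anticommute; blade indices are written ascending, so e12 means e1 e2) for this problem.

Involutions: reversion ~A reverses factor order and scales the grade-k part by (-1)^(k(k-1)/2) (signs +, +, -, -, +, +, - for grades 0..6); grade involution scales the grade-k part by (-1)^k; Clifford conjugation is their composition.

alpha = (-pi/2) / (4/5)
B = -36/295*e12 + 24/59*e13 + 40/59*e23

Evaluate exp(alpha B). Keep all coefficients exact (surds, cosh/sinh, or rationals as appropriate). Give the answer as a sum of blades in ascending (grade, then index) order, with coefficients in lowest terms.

B^2 term by term: the squares give (-36/295)^2*(e12)^2 + (24/59)^2*(e13)^2 + (40/59)^2*(e23)^2 = 1296/87025*(-1) + 576/3481*(-1) + 1600/3481*(-1) = -16/25 (each basis 2-blade squares to minus the product of its generators' squares); cross terms between blades sharing an index anticommute and cancel. So B^2 = -16/25.
B^2 = -16/25 — circular case — the even/odd split gives cos and sin: l = 4/5, alpha*l = -pi/2, so exp(alpha B) = cos(-pi/2) + (sin(-pi/2)/(4/5))*B = 0 + (-5/4)*B.
Answer: 9/59*e12 - 30/59*e13 - 50/59*e23


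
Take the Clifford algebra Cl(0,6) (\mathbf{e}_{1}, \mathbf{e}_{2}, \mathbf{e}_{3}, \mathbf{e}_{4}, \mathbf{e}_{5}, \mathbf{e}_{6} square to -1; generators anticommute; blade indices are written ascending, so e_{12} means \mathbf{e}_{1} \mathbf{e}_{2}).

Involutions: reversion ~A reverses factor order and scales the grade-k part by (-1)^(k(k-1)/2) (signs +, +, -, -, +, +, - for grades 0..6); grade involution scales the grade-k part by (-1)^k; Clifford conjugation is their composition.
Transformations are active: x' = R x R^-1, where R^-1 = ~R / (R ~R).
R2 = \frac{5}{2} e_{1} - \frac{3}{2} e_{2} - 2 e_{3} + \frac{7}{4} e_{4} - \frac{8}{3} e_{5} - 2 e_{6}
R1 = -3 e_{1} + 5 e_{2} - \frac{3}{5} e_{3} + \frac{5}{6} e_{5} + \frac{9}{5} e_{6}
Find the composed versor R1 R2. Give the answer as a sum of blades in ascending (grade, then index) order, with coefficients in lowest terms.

Distribute over the terms of R1 (each basis-blade product reordered to ascending indices, repeated generators contracted through their squares):
(-3 e_{1}) R2 = \frac{15}{2} + \frac{9}{2} e_{12} + 6 e_{13} - \frac{21}{4} e_{14} + 8 e_{15} + 6 e_{16}
(5 e_{2}) R2 = \frac{15}{2} - \frac{25}{2} e_{12} - 10 e_{23} + \frac{35}{4} e_{24} - \frac{40}{3} e_{25} - 10 e_{26}
(-\frac{3}{5} e_{3}) R2 = -\frac{6}{5} + \frac{3}{2} e_{13} - \frac{9}{10} e_{23} - \frac{21}{20} e_{34} + \frac{8}{5} e_{35} + \frac{6}{5} e_{36}
(\frac{5}{6} e_{5}) R2 = \frac{20}{9} - \frac{25}{12} e_{15} + \frac{5}{4} e_{25} + \frac{5}{3} e_{35} - \frac{35}{24} e_{45} - \frac{5}{3} e_{56}
(\frac{9}{5} e_{6}) R2 = \frac{18}{5} - \frac{9}{2} e_{16} + \frac{27}{10} e_{26} + \frac{18}{5} e_{36} - \frac{63}{20} e_{46} + \frac{24}{5} e_{56}
Summing the partial products and collecting blades:
Answer: \frac{883}{45} - 8 e_{12} + \frac{15}{2} e_{13} - \frac{21}{4} e_{14} + \frac{71}{12} e_{15} + \frac{3}{2} e_{16} - \frac{109}{10} e_{23} + \frac{35}{4} e_{24} - \frac{145}{12} e_{25} - \frac{73}{10} e_{26} - \frac{21}{20} e_{34} + \frac{49}{15} e_{35} + \frac{24}{5} e_{36} - \frac{35}{24} e_{45} - \frac{63}{20} e_{46} + \frac{47}{15} e_{56}


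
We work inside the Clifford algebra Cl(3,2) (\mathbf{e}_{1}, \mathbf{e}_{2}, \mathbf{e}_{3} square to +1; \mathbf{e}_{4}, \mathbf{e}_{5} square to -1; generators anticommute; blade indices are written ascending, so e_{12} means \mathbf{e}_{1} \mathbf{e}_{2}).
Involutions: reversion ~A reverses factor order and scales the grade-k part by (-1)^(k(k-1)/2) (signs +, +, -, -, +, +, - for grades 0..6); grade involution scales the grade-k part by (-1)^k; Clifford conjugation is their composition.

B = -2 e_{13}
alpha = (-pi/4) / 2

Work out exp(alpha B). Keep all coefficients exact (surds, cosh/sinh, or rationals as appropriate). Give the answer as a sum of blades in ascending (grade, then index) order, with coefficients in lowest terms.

B^2 = (-2)^2*(e_{13})^2 = 4*(-1) = -4 (a basis 2-blade squares to minus the product of its generators' squares).
B^2 = -4 — the negative square puts this in the circular regime; l = 2, alpha*l = - \frac{\pi}{4}, so exp(alpha B) = cos(- \frac{\pi}{4}) + (sin(- \frac{\pi}{4})/2)*B = \frac{\sqrt{2}}{2} + (- \frac{\sqrt{2}}{4})*B.
Answer: \frac{\sqrt{2}}{2} + \frac{\sqrt{2}}{2} e_{13}


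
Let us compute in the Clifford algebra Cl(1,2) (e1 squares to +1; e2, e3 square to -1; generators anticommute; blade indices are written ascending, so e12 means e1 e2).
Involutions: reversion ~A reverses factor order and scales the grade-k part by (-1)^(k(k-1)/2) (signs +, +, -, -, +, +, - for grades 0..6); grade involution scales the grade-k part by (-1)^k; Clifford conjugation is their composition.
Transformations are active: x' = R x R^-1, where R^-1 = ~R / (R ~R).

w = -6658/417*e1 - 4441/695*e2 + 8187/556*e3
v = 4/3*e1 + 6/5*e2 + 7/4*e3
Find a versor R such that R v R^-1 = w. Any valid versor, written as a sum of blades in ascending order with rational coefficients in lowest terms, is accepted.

Construction: equal norms (both -9809/3600) license R = v + w = -2034/139*e1 - 3607/695*e2 + 2290/139*e3 — nothing changes along that direction, while (v - w)/2 changes sign, so v maps onto w.
Answer: -2034/139*e1 - 3607/695*e2 + 2290/139*e3


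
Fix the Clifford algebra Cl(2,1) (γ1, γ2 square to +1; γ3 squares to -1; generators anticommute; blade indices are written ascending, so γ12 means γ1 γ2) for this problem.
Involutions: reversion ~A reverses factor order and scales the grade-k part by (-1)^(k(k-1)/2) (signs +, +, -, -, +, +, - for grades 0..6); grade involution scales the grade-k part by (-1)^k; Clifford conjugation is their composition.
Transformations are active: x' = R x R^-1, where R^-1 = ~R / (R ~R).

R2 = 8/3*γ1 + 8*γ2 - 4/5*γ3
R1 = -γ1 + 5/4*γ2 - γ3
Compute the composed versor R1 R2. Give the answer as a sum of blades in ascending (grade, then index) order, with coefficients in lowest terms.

Distribute over the terms of R1 (each basis-blade product reordered to ascending indices, repeated generators contracted through their squares):
(-γ1) R2 = -8/3 - 8*γ12 + 4/5*γ13
(5/4*γ2) R2 = 10 - 10/3*γ12 - γ23
(-γ3) R2 = -4/5 + 8/3*γ13 + 8*γ23
Summing the partial products and collecting blades:
Answer: 98/15 - 34/3*γ12 + 52/15*γ13 + 7*γ23


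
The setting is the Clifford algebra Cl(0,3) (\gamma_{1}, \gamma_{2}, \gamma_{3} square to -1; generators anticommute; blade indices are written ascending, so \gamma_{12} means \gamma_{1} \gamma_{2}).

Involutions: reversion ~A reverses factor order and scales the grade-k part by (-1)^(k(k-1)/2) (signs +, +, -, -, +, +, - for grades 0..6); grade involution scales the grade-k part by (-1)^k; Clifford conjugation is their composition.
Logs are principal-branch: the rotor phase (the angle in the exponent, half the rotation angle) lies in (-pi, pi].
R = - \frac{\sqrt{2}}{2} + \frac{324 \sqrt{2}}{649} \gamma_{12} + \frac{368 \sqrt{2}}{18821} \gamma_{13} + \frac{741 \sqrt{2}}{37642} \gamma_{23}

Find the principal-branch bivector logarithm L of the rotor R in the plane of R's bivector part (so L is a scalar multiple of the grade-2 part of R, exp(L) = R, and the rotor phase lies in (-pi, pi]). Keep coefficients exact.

The scalar part of R is - \frac{\sqrt{2}}{2}, which fixes the principal-branch rotor phase; the unit plane is then the bivector part divided by the sine of that phase, and L is that plane scaled by the phase.
Concretely: cos(phase) = - \frac{\sqrt{2}}{2} gives phase = ±\frac{3 \pi}{4}, and since phase/sin(phase) is even the sign is immaterial: L = (phase/sin(phase)) * <R>_2 = (\frac{3 \sqrt{2} \pi}{4}) * <R>_2.
Answer: \frac{486 \pi}{649} \gamma_{12} + \frac{552 \pi}{18821} \gamma_{13} + \frac{2223 \pi}{75284} \gamma_{23}


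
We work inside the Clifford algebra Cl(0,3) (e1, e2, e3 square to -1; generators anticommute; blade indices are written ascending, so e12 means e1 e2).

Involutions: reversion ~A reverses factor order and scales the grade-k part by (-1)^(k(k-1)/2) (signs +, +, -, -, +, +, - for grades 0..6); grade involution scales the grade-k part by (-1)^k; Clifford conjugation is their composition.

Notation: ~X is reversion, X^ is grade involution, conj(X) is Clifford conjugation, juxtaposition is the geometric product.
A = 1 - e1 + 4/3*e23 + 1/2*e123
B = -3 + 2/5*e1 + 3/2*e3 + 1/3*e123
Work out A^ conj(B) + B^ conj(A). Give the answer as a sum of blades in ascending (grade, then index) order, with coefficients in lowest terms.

first term: -83/30 - 173/45*e1 + 2*e2 - 3/2*e3 - 3/4*e12 - 3/2*e13 - 68/15*e23 + 13/10*e123
second term: -83/30 - 173/45*e1 + 2*e2 - 3/2*e3 + 3/4*e12 + 3/2*e13 + 68/15*e23 - 13/10*e123
Answer: -83/15 - 346/45*e1 + 4*e2 - 3*e3


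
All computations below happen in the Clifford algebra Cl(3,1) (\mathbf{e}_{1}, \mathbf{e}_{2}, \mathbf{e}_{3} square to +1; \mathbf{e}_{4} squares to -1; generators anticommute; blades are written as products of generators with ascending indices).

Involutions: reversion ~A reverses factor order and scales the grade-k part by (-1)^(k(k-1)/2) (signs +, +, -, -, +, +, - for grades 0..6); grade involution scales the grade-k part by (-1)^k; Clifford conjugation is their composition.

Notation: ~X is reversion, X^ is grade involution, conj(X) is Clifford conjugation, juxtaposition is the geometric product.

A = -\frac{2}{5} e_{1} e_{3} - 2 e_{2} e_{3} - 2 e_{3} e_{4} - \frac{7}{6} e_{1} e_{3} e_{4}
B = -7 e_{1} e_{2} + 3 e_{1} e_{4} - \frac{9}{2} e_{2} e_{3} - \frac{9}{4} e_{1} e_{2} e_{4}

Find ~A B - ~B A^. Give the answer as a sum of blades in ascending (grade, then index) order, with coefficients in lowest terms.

first term: 9 - \frac{7}{2} e_{3} + \frac{9}{5} e_{1} e_{2} + 8 e_{1} e_{3} - \frac{7}{40} e_{2} e_{3} + 9 e_{2} e_{4} - \frac{6}{5} e_{3} e_{4} + \frac{9}{2} e_{1} e_{2} e_{3} + \frac{21}{4} e_{1} e_{2} e_{4} + \frac{9}{2} e_{1} e_{3} e_{4} - \frac{136}{15} e_{2} e_{3} e_{4} - 8 e_{1} e_{2} e_{3} e_{4}
second term: 9 + \frac{7}{2} e_{3} - \frac{9}{5} e_{1} e_{2} - 8 e_{1} e_{3} + \frac{217}{40} e_{2} e_{3} - 9 e_{2} e_{4} + \frac{6}{5} e_{3} e_{4} - \frac{9}{2} e_{1} e_{2} e_{3} + \frac{21}{4} e_{1} e_{2} e_{4} - \frac{9}{2} e_{1} e_{3} e_{4} - \frac{109}{15} e_{2} e_{3} e_{4} - 8 e_{1} e_{2} e_{3} e_{4}
Answer: -7 e_{3} + \frac{18}{5} e_{1} e_{2} + 16 e_{1} e_{3} - \frac{28}{5} e_{2} e_{3} + 18 e_{2} e_{4} - \frac{12}{5} e_{3} e_{4} + 9 e_{1} e_{2} e_{3} + 9 e_{1} e_{3} e_{4} - \frac{9}{5} e_{2} e_{3} e_{4}


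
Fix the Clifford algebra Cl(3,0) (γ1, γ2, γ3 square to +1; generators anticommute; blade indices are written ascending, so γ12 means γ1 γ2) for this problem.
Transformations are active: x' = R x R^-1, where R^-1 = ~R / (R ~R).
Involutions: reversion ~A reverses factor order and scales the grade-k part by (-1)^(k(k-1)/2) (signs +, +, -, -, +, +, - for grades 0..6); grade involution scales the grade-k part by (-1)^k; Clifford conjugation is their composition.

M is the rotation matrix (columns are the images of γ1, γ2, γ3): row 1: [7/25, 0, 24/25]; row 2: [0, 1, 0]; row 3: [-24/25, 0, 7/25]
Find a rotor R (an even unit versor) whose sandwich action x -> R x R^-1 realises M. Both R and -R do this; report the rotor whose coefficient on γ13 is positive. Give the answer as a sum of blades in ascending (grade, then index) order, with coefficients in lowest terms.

Method: write R = a + b12*γ12 + b13*γ13 + b23*γ23 with a^2 + b12^2 + b13^2 + b23^2 = 1 (so R^-1 = ~R). Expanding the columns R e_j ~R gives tr M = 4a^2 - 1 and, from the antisymmetric part, M21 - M12 = -4a*b12, M13 - M31 = 4a*b13, M32 - M23 = -4a*b23.
Here tr M = 39/25, so a^2 = (1 + tr M)/4 = 16/25 and a = ±4/5. Taking a = 4/5: M21 - M12 = 0, M13 - M31 = 48/25, M32 - M23 = 0, giving b12 = 0, b13 = 3/5, b23 = 0, i.e. R = 4/5 + 3/5*γ13.
Its γ13 coefficient is already positive.
Answer: 4/5 + 3/5*γ13. Uniqueness: Spin(3) -> SO(3) maps R and -R to the same rotation of trace 39/25; fixing the sign of the γ13 coefficient removes the ambiguity.


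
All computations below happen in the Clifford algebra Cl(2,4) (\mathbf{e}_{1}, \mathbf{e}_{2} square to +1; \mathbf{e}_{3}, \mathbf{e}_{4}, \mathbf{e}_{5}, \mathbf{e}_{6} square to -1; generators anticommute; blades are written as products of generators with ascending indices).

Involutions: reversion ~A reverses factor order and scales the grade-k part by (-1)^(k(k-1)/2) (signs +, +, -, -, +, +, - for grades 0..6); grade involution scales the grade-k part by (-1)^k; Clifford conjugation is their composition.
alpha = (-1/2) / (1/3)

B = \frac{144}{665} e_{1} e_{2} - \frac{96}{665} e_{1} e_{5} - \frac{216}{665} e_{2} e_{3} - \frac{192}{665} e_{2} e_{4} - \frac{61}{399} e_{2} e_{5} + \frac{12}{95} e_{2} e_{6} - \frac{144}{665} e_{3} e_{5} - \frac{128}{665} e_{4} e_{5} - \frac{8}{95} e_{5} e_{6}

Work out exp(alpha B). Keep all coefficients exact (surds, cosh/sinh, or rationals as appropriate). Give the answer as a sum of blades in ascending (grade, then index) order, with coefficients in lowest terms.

B^2 term by term: the squares give (\frac{144}{665})^2*(e_{1} e_{2})^2 + (-\frac{96}{665})^2*(e_{1} e_{5})^2 + (-\frac{216}{665})^2*(e_{2} e_{3})^2 + (-\frac{192}{665})^2*(e_{2} e_{4})^2 + (-\frac{61}{399})^2*(e_{2} e_{5})^2 + (\frac{12}{95})^2*(e_{2} e_{6})^2 + (-\frac{144}{665})^2*(e_{3} e_{5})^2 + (-\frac{128}{665})^2*(e_{4} e_{5})^2 + (-\frac{8}{95})^2*(e_{5} e_{6})^2 = \frac{20736}{442225}*(-1) + \frac{9216}{442225}*(+1) + \frac{46656}{442225}*(+1) + \frac{36864}{442225}*(+1) + \frac{3721}{159201}*(+1) + \frac{144}{9025}*(+1) + \frac{20736}{442225}*(-1) + \frac{16384}{442225}*(-1) + \frac{64}{9025}*(-1) = \frac{1}{9} (each basis 2-blade squares to minus the product of its generators' squares); cross terms between blades sharing an index anticommute and cancel; the commuting (index-disjoint) pairs give grade-4 terms 2*c*c'*(blade product), which cancel blade by blade — e_{1} e_{2} e_{3} e_{5}: -\frac{41472}{442225} + \frac{41472}{442225} = 0; e_{1} e_{2} e_{4} e_{5}: -\frac{36864}{442225} + \frac{36864}{442225} = 0; e_{1} e_{2} e_{5} e_{6}: -\frac{2304}{63175} + \frac{2304}{63175} = 0; e_{2} e_{3} e_{4} e_{5}: \frac{55296}{442225} - \frac{55296}{442225} = 0; e_{2} e_{3} e_{5} e_{6}: \frac{3456}{63175} - \frac{3456}{63175} = 0; e_{2} e_{4} e_{5} e_{6}: \frac{3072}{63175} - \frac{3072}{63175} = 0 — confirming B is simple. So B^2 = \frac{1}{9}.
B^2 = \frac{1}{9} — the series telescopes hyperbolically here: l = \frac{1}{3}, alpha*l = - \frac{1}{2}, so exp(alpha B) = cosh(- \frac{1}{2}) + (sinh(- \frac{1}{2})/(\frac{1}{3}))*B = \cosh{\left(\frac{1}{2} \right)} + (- 3 \sinh{\left(\frac{1}{2} \right)})*B.
Answer: \cosh{\left(\frac{1}{2} \right)} - \frac{432 \sinh{\left(\frac{1}{2} \right)}}{665} e_{1} e_{2} + \frac{288 \sinh{\left(\frac{1}{2} \right)}}{665} e_{1} e_{5} + \frac{648 \sinh{\left(\frac{1}{2} \right)}}{665} e_{2} e_{3} + \frac{576 \sinh{\left(\frac{1}{2} \right)}}{665} e_{2} e_{4} + \frac{61 \sinh{\left(\frac{1}{2} \right)}}{133} e_{2} e_{5} - \frac{36 \sinh{\left(\frac{1}{2} \right)}}{95} e_{2} e_{6} + \frac{432 \sinh{\left(\frac{1}{2} \right)}}{665} e_{3} e_{5} + \frac{384 \sinh{\left(\frac{1}{2} \right)}}{665} e_{4} e_{5} + \frac{24 \sinh{\left(\frac{1}{2} \right)}}{95} e_{5} e_{6}


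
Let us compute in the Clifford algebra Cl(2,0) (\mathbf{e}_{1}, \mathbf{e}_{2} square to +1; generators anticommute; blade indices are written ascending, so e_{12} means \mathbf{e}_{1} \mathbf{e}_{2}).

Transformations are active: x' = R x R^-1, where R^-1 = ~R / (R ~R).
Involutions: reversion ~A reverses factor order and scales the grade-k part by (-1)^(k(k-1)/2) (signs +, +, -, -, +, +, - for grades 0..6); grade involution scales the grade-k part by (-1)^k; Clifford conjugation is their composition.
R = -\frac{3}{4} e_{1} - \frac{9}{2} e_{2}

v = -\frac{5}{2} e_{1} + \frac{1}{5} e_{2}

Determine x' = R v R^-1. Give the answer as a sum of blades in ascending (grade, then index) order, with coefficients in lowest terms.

~R = -\frac{3}{4} e_{1} - \frac{9}{2} e_{2}, and R ~R = \frac{333}{16}, so R^-1 = ~R / (\frac{333}{16}).
R v = \frac{39}{40} - \frac{57}{5} e_{12}
Answer: \frac{899}{370} e_{1} - \frac{23}{37} e_{2}


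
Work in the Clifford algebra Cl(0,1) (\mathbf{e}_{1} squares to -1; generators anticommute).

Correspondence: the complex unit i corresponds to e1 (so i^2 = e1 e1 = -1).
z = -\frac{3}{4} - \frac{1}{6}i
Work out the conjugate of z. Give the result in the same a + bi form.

In blades: z = -\frac{3}{4} - \frac{1}{6} e_{1}.
Conjugation here is Clifford conjugation: the scalar is fixed and the grade-1 and grade-2 blades all flip sign, giving -\frac{3}{4} + \frac{1}{6} e_{1}; translating back:
Answer: -\frac{3}{4} + \frac{1}{6}i


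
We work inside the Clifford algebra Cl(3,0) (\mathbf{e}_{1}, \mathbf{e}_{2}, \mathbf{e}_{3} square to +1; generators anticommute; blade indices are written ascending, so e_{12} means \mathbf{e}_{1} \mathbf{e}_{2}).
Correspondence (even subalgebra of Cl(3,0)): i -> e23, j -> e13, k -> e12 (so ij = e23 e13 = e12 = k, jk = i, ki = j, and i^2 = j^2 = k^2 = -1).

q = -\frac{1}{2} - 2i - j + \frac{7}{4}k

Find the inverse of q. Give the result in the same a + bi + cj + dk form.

In blades: q = -\frac{1}{2} + \frac{7}{4} e_{12} - e_{13} - 2 e_{23}.
With qbar = -\frac{1}{2} - \frac{7}{4} e_{12} + e_{13} + 2 e_{23} (scalar fixed, mapped units negated), q qbar = \frac{133}{16} (the sum of squared coefficients), so q^-1 = qbar / (\frac{133}{16}) = -\frac{8}{133} - \frac{4}{19} e_{12} + \frac{16}{133} e_{13} + \frac{32}{133} e_{23}; translating back:
Answer: -\frac{8}{133} + \frac{32}{133}i + \frac{16}{133}j - \frac{4}{19}k


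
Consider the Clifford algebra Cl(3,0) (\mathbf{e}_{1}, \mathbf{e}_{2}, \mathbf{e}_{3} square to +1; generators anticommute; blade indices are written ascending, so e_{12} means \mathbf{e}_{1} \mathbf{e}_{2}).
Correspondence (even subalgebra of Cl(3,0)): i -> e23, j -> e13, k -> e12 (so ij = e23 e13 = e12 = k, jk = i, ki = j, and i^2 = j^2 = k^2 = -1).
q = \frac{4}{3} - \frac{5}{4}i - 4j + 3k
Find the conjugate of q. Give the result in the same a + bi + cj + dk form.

In blades: q = \frac{4}{3} + 3 e_{12} - 4 e_{13} - \frac{5}{4} e_{23}.
Quaternion conjugation is reversion on the even subalgebra: the scalar is fixed and every grade-2 blade flips sign, giving \frac{4}{3} - 3 e_{12} + 4 e_{13} + \frac{5}{4} e_{23}; translating back:
Answer: \frac{4}{3} + \frac{5}{4}i + 4j - 3k


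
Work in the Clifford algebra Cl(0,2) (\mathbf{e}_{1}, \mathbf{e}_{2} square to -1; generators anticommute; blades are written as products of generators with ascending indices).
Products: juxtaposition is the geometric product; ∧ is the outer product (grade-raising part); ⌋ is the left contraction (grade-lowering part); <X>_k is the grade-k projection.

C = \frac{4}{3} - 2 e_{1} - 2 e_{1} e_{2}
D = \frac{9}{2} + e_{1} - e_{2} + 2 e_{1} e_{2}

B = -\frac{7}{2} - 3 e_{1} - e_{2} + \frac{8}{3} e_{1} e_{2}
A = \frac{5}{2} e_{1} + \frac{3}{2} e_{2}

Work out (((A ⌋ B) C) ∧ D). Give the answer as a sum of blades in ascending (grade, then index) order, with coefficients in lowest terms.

step 1: 9 + 4 e_{1} - \frac{20}{3} e_{2}
step 2: 20 + \frac{2}{3} e_{1} - \frac{8}{9} e_{2} - \frac{94}{3} e_{1} e_{2}
step 3: 90 + 23 e_{1} - 24 e_{2} - \frac{907}{9} e_{1} e_{2}
Answer: 90 + 23 e_{1} - 24 e_{2} - \frac{907}{9} e_{1} e_{2}


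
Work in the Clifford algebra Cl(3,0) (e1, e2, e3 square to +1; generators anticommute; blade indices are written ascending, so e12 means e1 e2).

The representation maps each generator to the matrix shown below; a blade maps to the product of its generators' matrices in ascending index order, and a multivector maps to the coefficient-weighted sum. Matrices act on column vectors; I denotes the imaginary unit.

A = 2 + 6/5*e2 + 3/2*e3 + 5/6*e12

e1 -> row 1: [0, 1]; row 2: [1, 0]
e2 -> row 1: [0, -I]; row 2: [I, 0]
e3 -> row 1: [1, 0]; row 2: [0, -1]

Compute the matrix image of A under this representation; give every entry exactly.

Bivector images (products of the table entries): rho(e12) = rho(e1)rho(e2) = row 1: [I, 0]; row 2: [0, -I].
M = (2)*1 + (6/5)*rho(e2) + (3/2)*rho(e3) + (5/6)*rho(e12), summed entrywise (1 is the identity matrix):
Answer: row 1: [7/2 + 5*I/6, -6*I/5]; row 2: [6*I/5, 1/2 - 5*I/6]


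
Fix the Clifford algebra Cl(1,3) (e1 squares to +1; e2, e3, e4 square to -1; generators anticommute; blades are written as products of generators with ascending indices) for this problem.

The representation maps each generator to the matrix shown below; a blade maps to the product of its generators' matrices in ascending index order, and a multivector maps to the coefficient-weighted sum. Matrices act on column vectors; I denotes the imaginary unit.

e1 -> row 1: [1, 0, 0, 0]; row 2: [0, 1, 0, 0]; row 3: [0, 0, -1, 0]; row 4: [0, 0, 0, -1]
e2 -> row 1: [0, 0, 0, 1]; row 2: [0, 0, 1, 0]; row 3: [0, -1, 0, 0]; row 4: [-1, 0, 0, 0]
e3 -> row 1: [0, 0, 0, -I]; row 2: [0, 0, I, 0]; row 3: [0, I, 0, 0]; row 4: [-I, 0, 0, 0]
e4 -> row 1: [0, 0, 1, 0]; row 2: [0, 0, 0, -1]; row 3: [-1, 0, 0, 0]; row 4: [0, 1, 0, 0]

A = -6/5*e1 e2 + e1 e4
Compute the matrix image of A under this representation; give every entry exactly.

Bivector images (products of the table entries): rho(e1 e2) = rho(e1)rho(e2) = row 1: [0, 0, 0, 1]; row 2: [0, 0, 1, 0]; row 3: [0, 1, 0, 0]; row 4: [1, 0, 0, 0]; rho(e1 e4) = rho(e1)rho(e4) = row 1: [0, 0, 1, 0]; row 2: [0, 0, 0, -1]; row 3: [1, 0, 0, 0]; row 4: [0, -1, 0, 0].
M = (-6/5)*rho(e1 e2) + (1)*rho(e1 e4), summed entrywise:
Answer: row 1: [0, 0, 1, -6/5]; row 2: [0, 0, -6/5, -1]; row 3: [1, -6/5, 0, 0]; row 4: [-6/5, -1, 0, 0]


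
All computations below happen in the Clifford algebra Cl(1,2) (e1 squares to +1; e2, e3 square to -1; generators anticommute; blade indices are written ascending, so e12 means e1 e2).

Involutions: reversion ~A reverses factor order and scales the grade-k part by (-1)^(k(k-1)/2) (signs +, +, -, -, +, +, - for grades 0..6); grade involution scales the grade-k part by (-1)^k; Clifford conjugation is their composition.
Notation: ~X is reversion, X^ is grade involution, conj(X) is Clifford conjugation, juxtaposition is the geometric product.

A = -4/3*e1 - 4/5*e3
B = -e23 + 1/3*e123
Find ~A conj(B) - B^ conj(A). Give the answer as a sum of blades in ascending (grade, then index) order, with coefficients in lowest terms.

first term: -4/5*e2 + 4/15*e12 - 4/9*e23 - 4/3*e123
second term: 4/5*e2 + 4/15*e12 - 4/9*e23 - 4/3*e123
Answer: -8/5*e2


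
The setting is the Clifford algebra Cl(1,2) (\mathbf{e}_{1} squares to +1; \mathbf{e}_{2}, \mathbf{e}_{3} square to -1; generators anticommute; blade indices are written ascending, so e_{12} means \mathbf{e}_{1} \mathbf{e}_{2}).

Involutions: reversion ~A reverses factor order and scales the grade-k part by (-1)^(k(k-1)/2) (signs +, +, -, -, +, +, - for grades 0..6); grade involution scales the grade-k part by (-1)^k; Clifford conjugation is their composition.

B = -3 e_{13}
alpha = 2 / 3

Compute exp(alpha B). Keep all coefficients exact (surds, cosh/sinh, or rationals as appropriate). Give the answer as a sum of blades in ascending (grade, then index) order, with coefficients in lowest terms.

B^2 = (-3)^2*(e_{13})^2 = 9*(+1) = 9 (a basis 2-blade squares to minus the product of its generators' squares).
B^2 = 9 — the series telescopes hyperbolically here: l = 3, alpha*l = 2, so exp(alpha B) = cosh(2) + (sinh(2)/3)*B = \cosh{\left(2 \right)} + (\frac{\sinh{\left(2 \right)}}{3})*B.
Answer: \cosh{\left(2 \right)} - \sinh{\left(2 \right)} e_{13}


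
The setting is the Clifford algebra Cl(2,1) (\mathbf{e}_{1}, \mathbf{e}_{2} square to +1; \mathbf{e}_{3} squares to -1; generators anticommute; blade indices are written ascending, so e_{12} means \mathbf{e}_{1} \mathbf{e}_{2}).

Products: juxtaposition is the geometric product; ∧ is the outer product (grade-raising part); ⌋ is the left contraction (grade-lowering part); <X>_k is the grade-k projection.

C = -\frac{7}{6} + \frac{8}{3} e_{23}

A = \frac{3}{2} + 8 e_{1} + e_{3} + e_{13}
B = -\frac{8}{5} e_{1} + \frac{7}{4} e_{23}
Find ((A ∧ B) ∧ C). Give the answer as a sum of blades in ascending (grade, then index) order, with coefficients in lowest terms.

step 1: -\frac{12}{5} e_{1} + \frac{8}{5} e_{13} + \frac{21}{8} e_{23} + 14 e_{123}
step 2: \frac{14}{5} e_{1} - \frac{28}{15} e_{13} - \frac{49}{16} e_{23} - \frac{341}{15} e_{123}
Answer: \frac{14}{5} e_{1} - \frac{28}{15} e_{13} - \frac{49}{16} e_{23} - \frac{341}{15} e_{123}


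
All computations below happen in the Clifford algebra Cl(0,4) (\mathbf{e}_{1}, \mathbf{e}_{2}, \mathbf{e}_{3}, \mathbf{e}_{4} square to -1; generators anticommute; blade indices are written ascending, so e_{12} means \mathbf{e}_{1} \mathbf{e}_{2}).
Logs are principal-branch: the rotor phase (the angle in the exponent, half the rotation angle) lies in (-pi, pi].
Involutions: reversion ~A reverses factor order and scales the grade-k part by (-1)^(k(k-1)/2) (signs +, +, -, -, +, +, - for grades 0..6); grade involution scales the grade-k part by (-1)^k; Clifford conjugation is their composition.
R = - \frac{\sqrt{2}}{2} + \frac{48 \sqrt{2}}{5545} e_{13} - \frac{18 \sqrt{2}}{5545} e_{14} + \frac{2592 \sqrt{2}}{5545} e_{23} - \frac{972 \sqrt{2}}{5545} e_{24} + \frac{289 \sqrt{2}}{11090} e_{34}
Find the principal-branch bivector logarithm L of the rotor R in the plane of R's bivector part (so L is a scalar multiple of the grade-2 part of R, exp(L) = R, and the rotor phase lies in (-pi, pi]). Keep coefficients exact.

The scalar part of R is - \frac{\sqrt{2}}{2}, which fixes the principal-branch rotor phase; the unit plane is then the bivector part divided by the sine of that phase, and L is that plane scaled by the phase.
Concretely: cos(phase) = - \frac{\sqrt{2}}{2} gives phase = ±\frac{3 \pi}{4}, and since phase/sin(phase) is even the sign is immaterial: L = (phase/sin(phase)) * <R>_2 = (\frac{3 \sqrt{2} \pi}{4}) * <R>_2.
Answer: \frac{72 \pi}{5545} e_{13} - \frac{27 \pi}{5545} e_{14} + \frac{3888 \pi}{5545} e_{23} - \frac{1458 \pi}{5545} e_{24} + \frac{867 \pi}{22180} e_{34}


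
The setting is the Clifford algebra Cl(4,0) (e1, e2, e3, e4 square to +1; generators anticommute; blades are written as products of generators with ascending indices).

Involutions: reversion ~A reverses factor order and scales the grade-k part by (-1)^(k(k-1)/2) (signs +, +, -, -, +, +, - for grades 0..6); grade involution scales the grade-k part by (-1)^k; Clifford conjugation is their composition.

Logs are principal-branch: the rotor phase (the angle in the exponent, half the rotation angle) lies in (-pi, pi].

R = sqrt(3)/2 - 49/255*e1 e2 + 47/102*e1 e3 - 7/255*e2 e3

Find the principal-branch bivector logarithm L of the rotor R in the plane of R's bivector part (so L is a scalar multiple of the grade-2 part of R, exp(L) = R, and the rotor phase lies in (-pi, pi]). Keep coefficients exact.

The scalar part of R is sqrt(3)/2, and that scalar determines the rotor phase on the principal branch; recovering the unit plane as bivector-part over sine of the phase gives L = phase * plane.
Concretely: cos(phase) = sqrt(3)/2 gives phase = ±pi/6, and since phase/sin(phase) is even the sign is immaterial: L = (phase/sin(phase)) * <R>_2 = (pi/3) * <R>_2.
Answer: -49*pi/765*e1 e2 + 47*pi/306*e1 e3 - 7*pi/765*e2 e3


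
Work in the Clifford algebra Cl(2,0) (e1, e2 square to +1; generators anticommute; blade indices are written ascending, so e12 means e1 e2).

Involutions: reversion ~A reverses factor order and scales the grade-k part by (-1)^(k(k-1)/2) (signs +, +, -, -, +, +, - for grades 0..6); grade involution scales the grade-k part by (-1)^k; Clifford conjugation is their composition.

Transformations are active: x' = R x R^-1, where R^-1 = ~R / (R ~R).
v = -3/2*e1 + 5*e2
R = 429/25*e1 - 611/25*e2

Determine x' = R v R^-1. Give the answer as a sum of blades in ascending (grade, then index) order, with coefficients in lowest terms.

~R = 429/25*e1 - 611/25*e2, and R ~R = 557362/625, so R^-1 = ~R / (557362/625).
R v = -7397/50 + 2457/50*e12
Answer: -6915/1649*e1 + 10253/3298*e2


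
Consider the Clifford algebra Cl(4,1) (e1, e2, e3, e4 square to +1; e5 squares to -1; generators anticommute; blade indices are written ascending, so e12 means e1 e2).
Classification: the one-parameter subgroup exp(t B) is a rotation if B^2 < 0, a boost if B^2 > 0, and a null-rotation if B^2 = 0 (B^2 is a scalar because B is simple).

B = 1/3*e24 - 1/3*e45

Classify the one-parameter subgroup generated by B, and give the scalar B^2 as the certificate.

B^2 term by term: the squares give (1/3)^2*(e24)^2 + (-1/3)^2*(e45)^2 = 1/9*(-1) + 1/9*(+1) = 0 (each basis 2-blade squares to minus the product of its generators' squares); cross terms between blades sharing an index anticommute and cancel. So B^2 = 0.
Answer: null-rotation, certificate B^2 = 0. No conjugation can change B^2 = 0; the sign gives the class.


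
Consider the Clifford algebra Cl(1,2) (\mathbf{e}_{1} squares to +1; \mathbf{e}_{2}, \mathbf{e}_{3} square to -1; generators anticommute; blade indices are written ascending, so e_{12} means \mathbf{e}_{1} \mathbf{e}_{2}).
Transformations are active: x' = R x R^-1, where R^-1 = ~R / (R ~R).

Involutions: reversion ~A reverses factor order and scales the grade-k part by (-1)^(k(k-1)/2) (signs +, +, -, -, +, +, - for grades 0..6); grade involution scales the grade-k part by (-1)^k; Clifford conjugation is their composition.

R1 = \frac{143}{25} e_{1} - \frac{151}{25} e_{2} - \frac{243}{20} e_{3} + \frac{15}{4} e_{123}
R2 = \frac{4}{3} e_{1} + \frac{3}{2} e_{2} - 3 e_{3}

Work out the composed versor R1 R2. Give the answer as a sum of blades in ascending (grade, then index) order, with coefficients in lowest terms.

Distribute over the terms of R2 (each basis-blade product reordered to ascending indices, repeated generators contracted through their squares):
R1 (\frac{4}{3} e_{1}) = \frac{572}{75} + \frac{604}{75} e_{12} + \frac{81}{5} e_{13} + 5 e_{23}
R1 (\frac{3}{2} e_{2}) = \frac{453}{50} + \frac{429}{50} e_{12} + \frac{45}{8} e_{13} + \frac{729}{40} e_{23}
R1 (-3 e_{3}) = -\frac{729}{20} + \frac{45}{4} e_{12} - \frac{429}{25} e_{13} + \frac{453}{25} e_{23}
Summing the partial products and collecting blades:
Answer: -\frac{5929}{300} + \frac{1673}{60} e_{12} + \frac{933}{200} e_{13} + \frac{8269}{200} e_{23}


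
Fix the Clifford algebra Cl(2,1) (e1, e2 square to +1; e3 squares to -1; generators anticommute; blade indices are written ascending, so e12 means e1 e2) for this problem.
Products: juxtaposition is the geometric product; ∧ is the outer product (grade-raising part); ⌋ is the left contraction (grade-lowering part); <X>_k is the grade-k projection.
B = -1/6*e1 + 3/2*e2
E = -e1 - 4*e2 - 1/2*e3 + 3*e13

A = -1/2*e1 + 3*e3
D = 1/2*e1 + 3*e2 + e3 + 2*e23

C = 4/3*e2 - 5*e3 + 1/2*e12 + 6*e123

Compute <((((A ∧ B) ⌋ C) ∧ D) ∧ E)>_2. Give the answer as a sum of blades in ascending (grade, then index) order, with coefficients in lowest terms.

step 1: -3/4*e12 + 1/2*e13 - 9/2*e23
step 2: 3/8 - 27*e1 - 3*e2 + 9/2*e3
step 3: 3/16*e1 + 9/8*e2 + 3/8*e3 - 159/2*e12 - 117/4*e13 - 63/4*e23 - 54*e123
step 4: 3/8*e12 + 9/32*e13 + 15/16*e23 - 519/8*e123
step 5: 3/8*e12 + 9/32*e13 + 15/16*e23
Answer: 3/8*e12 + 9/32*e13 + 15/16*e23


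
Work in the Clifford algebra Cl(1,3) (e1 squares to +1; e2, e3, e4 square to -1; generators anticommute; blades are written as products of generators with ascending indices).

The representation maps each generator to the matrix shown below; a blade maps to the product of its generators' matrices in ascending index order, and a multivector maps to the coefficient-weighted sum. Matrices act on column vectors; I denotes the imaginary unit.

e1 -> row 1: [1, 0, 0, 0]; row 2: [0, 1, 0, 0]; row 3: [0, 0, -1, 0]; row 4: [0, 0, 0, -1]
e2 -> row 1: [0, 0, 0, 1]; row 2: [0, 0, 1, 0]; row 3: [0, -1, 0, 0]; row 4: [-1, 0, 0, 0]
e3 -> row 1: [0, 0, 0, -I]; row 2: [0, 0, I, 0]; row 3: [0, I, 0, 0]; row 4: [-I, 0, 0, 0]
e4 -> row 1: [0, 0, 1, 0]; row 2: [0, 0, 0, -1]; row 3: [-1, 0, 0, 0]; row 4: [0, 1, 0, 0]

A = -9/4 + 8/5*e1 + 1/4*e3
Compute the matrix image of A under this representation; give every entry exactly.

M = (-9/4)*1 + (8/5)*rho(e1) + (1/4)*rho(e3), summed entrywise (1 is the identity matrix):
Answer: row 1: [-13/20, 0, 0, -I/4]; row 2: [0, -13/20, I/4, 0]; row 3: [0, I/4, -77/20, 0]; row 4: [-I/4, 0, 0, -77/20]


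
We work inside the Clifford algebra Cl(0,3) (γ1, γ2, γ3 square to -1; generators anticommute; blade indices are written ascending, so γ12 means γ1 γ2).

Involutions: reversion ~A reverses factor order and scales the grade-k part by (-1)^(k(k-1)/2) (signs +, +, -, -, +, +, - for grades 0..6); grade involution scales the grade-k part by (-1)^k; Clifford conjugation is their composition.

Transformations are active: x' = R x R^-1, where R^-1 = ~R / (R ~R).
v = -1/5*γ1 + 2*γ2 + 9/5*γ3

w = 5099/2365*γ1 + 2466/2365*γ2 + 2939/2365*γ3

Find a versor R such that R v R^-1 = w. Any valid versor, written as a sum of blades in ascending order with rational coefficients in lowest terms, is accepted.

The midline construction: v and w both square to -182/25, so reflecting in their sum 4626/2365*γ1 + 7196/2365*γ2 + 7196/2365*γ3 exchanges them.
Answer: 4626/2365*γ1 + 7196/2365*γ2 + 7196/2365*γ3


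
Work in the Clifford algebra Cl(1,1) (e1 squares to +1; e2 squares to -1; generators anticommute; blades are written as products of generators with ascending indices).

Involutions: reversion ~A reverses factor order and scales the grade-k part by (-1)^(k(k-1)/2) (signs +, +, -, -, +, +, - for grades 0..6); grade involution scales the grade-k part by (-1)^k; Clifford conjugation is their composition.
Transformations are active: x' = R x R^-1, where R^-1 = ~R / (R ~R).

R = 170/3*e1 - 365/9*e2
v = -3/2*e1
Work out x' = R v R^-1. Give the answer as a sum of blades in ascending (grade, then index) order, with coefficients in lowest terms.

~R = 170/3*e1 - 365/9*e2, and R ~R = 126875/81, so R^-1 = ~R / (126875/81).
R v = -85 - 365/6*e1 e2
Answer: -47199/10150*e1 + 22338/5075*e2


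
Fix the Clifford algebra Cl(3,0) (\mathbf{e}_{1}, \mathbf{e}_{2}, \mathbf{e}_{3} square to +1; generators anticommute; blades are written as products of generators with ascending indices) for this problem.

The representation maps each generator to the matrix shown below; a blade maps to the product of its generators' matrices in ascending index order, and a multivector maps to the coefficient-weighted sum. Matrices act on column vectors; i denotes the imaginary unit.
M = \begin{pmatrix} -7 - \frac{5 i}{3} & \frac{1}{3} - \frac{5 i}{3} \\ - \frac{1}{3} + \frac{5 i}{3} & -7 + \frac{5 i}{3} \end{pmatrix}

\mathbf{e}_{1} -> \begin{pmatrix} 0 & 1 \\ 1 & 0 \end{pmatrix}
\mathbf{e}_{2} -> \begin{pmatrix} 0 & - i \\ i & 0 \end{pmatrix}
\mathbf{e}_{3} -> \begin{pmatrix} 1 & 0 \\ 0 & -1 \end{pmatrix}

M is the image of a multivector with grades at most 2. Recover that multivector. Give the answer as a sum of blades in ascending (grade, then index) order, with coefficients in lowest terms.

Method: 1, rho(e_{1}), rho(e_{2}), rho(e_{3}) form a trace-orthogonal basis of the 2x2 complex matrices (tr(X Y) = 2 if X = Y, else 0), so M = m0*1 + m1*rho(e_{1}) + m2*rho(e_{2}) + m3*rho(e_{3}) with m0 = tr(M)/2 = -7, m1 = tr(M rho(e_{1}))/2 = 0, m2 = tr(M rho(e_{2}))/2 = \frac{5}{3} + \frac{i}{3}, m3 = tr(M rho(e_{3}))/2 = - \frac{5 i}{3}.
Multiplying table entries, the bivector images are rho(e_{1} e_{2}) = i*rho(e_{3}), rho(e_{1} e_{3}) = -i*rho(e_{2}), rho(e_{2} e_{3}) = i*rho(e_{1}); with real blade coefficients the real parts of m0..m3 are the coefficients of 1, e_{1}, e_{2}, e_{3} and the imaginary parts give the bivectors (e_{2} e_{3}: Im m1, e_{1} e_{3}: -Im m2, e_{1} e_{2}: Im m3).
Answer: -7 + \frac{5}{3} e_{2} - \frac{5}{3} e_{1} e_{2} - \frac{1}{3} e_{1} e_{3}


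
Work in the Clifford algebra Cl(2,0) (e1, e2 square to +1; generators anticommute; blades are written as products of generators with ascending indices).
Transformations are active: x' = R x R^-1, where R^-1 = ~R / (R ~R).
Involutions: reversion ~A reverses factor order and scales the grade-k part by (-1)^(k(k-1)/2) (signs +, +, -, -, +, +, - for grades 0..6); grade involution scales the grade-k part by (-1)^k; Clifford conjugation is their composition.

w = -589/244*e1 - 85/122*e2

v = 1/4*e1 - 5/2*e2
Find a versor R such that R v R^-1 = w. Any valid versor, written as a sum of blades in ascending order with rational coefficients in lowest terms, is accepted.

The midline construction: v and w both square to 101/16, so reflecting in their sum -132/61*e1 - 195/61*e2 exchanges them.
Answer: -132/61*e1 - 195/61*e2
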